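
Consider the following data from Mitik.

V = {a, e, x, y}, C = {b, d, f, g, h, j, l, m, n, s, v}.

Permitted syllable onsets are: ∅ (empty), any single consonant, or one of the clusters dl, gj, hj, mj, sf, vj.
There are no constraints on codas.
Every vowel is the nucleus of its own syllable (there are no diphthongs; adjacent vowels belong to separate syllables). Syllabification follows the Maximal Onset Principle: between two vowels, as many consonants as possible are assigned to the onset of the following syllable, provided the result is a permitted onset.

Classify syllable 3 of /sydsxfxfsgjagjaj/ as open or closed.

The vowels are y, x, x, a, a — 5 nuclei, so 5 syllables.
σ1/σ2 boundary: cluster /ds/ — the longest permitted-onset suffix is /s/; onset = /s/, preceding coda = /d/.
σ2/σ3 boundary: just /f/ — single C goes to the following onset.
σ3/σ4 boundary: /fsgj/ — longest licit onset from the right is /gj/, leaving /fs/ as coda.
σ4/σ5 boundary: /gj/ is a licit onset in full, so it all attaches to the next syllable.
So the parse is syd.sx.fxfs.gja.gjaj.
Syllable 3 is /fxfs/ with coda /fs/, so it is closed.

closed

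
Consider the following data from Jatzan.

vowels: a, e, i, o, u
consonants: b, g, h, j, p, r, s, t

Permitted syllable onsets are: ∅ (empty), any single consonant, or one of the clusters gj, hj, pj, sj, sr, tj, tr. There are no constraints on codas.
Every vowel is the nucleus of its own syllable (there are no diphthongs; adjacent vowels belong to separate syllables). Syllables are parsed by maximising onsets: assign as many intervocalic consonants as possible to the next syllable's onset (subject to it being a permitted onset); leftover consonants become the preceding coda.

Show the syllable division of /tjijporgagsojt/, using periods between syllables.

Nuclei (vowels): i, o, a, o → 4 syllables.
σ1/σ2 boundary: /jp/; trying suffixes from longest down, /p/ is the first permitted one, so coda /j/ | onset /p/.
σ2/σ3 boundary: /rg/ splits as /r/ + /g/ (/g/ is the longest suffix that is a licit onset).
σ3/σ4 boundary: cluster /gs/ — the longest permitted-onset suffix is /s/; onset = /s/, preceding coda = /g/.

tjij.por.gag.sojt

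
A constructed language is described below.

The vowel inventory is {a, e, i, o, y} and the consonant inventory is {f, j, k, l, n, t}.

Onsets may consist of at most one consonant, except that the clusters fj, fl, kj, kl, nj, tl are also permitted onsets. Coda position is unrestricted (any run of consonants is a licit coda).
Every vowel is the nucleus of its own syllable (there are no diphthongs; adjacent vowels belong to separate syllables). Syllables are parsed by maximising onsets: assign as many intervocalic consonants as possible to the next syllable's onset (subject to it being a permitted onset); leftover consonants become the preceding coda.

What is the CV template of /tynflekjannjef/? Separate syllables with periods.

Nuclei (vowels): y, e, a, e → 4 syllables.
V1 /y/ – V2 /e/: /nfl/; trying suffixes from longest down, /fl/ is the first permitted one, so coda /n/ | onset /fl/.
V2 /e/ – V3 /a/: cluster /kj/ — /kj/ is itself a permitted onset, so the whole cluster goes right; preceding coda = ∅.
V3 /a/ – V4 /e/: /nnj/; trying suffixes from longest down, /nj/ is the first permitted one, so coda /n/ | onset /nj/.
Syllabification: tyn.fle.kjan.njef.
Mapping each syllable to C/V: /tyn/ → CVC, /fle/ → CCV, /kjan/ → CCVC, /njef/ → CCVC.

CVC.CCV.CCVC.CCVC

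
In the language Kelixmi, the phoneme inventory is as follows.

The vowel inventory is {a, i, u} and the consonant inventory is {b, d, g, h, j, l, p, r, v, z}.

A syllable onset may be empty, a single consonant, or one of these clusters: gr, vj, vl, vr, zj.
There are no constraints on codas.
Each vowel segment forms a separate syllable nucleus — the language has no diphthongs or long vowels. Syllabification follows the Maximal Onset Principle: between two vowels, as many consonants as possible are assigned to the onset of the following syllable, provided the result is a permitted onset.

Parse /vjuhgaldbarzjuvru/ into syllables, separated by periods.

Vowels present: u, a, a, u, u; each is a nucleus, giving 5 syllables.
Between /u/ (V1) and /a/ (V2): /hg/; trying suffixes from longest down, /g/ is the first permitted one, so coda /h/ | onset /g/.
Between /a/ (V2) and /a/ (V3): /ldb/ splits as /ld/ + /b/ (/b/ is the longest suffix that is a licit onset).
Between /a/ (V3) and /u/ (V4): /rzj/ splits as /r/ + /zj/ (/zj/ is the longest suffix that is a licit onset).
Between /u/ (V4) and /u/ (V5): cluster /vr/ — /vr/ is itself a permitted onset, so the whole cluster goes right; preceding coda = ∅.

vjuh.gald.bar.zju.vru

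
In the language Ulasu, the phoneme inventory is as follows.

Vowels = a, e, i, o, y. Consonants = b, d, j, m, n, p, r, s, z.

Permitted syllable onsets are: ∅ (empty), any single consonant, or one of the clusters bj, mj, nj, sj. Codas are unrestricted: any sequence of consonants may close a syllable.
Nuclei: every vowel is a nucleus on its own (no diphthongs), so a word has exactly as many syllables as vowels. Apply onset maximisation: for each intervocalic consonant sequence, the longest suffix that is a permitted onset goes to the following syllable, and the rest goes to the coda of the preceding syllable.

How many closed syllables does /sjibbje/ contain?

Nuclei (vowels): i, e → 2 syllables.
σ1/σ2 boundary: /bbj/; trying suffixes from longest down, /bj/ is the first permitted one, so coda /b/ | onset /bj/.
Putting it together: sjib.bje.
Classifying each syllable: /sjib/ (closed), /bje/ (open).
Closed syllables: 1.

1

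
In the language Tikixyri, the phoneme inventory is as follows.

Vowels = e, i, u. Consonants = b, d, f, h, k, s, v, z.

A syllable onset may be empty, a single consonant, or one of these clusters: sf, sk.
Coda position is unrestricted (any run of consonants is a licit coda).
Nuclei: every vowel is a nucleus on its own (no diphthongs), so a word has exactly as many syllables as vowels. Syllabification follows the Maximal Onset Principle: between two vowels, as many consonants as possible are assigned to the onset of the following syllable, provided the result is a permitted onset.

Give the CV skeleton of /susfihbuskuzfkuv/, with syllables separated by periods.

Nuclei (vowels): u, i, u, u, u → 5 syllables.
σ1/σ2 boundary: /sf/ is a licit onset in full, so it all attaches to the next syllable.
σ2/σ3 boundary: cluster /hb/ — the longest permitted-onset suffix is /b/; onset = /b/, preceding coda = /h/.
σ3/σ4 boundary: cluster /sk/ — /sk/ is itself a permitted onset, so the whole cluster goes right; preceding coda = ∅.
σ4/σ5 boundary: /zfk/ splits as /zf/ + /k/ (/k/ is the longest suffix that is a licit onset).
Result: su.sfih.bu.skuzf.kuv.
Mapping each syllable to C/V: /su/ → CV, /sfih/ → CCVC, /bu/ → CV, /skuzf/ → CCVCC, /kuv/ → CVC.

CV.CCVC.CV.CCVCC.CVC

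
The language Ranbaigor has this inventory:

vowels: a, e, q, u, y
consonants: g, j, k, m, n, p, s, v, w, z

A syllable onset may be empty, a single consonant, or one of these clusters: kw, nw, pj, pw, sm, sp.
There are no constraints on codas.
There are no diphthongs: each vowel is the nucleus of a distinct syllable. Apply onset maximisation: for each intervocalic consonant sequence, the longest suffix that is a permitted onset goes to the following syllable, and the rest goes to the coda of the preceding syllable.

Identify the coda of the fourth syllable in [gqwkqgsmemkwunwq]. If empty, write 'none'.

none

The vowels are q, q, e, u, q — 5 nuclei, so 5 syllables.
/q…q/ gap (V1→V2): /wk/; trying suffixes from longest down, /k/ is the first permitted one, so coda /w/ | onset /k/.
/q…e/ gap (V2→V3): /gsm/ — longest licit onset from the right is /sm/, leaving /g/ as coda.
/e…u/ gap (V3→V4): /mkw/ splits as /m/ + /kw/ (/kw/ is the longest suffix that is a licit onset).
/u…q/ gap (V4→V5): /nw/ — entire cluster is a permitted onset → onset /nw/, coda ∅.
Syllabification: gqw.kqg.smem.kwu.nwq.
Syllable 4 is /kwu/: onset /kw/, nucleus /u/, coda ∅.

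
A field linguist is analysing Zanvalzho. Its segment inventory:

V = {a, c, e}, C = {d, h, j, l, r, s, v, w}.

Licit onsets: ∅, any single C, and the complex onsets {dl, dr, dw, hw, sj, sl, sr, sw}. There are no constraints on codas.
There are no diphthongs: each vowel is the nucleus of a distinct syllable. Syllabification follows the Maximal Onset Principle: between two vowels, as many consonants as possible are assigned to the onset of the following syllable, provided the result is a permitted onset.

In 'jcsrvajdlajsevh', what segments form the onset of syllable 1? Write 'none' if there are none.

Vowels present: c, a, a, e; each is a nucleus, giving 4 syllables.
V1 /c/ – V2 /a/: /srv/ splits as /sr/ + /v/ (/v/ is the longest suffix that is a licit onset).
V2 /a/ – V3 /a/: /jdl/ splits as /j/ + /dl/ (/dl/ is the longest suffix that is a licit onset).
V3 /a/ – V4 /e/: /js/; trying suffixes from longest down, /s/ is the first permitted one, so coda /j/ | onset /s/.
Result: jcsr.vaj.dlaj.sevh.
Syllable 1 is /jcsr/: onset /j/, nucleus /c/, coda /sr/.

j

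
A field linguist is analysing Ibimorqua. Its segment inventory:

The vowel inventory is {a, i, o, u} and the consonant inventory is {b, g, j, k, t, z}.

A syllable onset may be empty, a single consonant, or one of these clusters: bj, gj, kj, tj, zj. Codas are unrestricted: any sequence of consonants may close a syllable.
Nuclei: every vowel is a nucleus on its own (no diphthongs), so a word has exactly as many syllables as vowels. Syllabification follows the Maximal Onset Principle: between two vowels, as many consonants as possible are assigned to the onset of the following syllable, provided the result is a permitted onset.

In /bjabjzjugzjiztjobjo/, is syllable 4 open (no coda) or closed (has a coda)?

The vowels are a, u, i, o, o — 5 nuclei, so 5 syllables.
V1 /a/ – V2 /u/: /bjzj/ — longest licit onset from the right is /zj/, leaving /bj/ as coda.
V2 /u/ – V3 /i/: /gzj/; trying suffixes from longest down, /zj/ is the first permitted one, so coda /g/ | onset /zj/.
V3 /i/ – V4 /o/: /ztj/ — longest licit onset from the right is /tj/, leaving /z/ as coda.
V4 /o/ – V5 /o/: /bj/ is a licit onset in full, so it all attaches to the next syllable.
Result: bjabj.zjug.zjiz.tjo.bjo.
Syllable 4 is /tjo/; it ends in its nucleus with no coda, so it is open.

open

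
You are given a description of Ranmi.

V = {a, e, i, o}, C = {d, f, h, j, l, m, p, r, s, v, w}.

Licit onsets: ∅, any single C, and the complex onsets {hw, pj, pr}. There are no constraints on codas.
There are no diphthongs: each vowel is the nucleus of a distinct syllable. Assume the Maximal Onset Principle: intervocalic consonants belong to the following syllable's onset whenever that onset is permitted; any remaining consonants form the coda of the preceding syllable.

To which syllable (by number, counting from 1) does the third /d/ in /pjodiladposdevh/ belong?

The vowels are o, i, a, o, e — 5 nuclei, so 5 syllables.
Between /o/ (V1) and /i/ (V2): just /d/ — single C goes to the following onset.
Between /i/ (V2) and /a/ (V3): /l/ → onset of the next syllable (single consonants are always licit onsets).
Between /a/ (V3) and /o/ (V4): /dp/ — longest licit onset from the right is /p/, leaving /d/ as coda.
Between /o/ (V4) and /e/ (V5): /sd/ — longest licit onset from the right is /d/, leaving /s/ as coda.
Syllabification: pjo.di.lad.pos.devh.
The third /d/ is in the onset of syllable 5 (/devh/).

5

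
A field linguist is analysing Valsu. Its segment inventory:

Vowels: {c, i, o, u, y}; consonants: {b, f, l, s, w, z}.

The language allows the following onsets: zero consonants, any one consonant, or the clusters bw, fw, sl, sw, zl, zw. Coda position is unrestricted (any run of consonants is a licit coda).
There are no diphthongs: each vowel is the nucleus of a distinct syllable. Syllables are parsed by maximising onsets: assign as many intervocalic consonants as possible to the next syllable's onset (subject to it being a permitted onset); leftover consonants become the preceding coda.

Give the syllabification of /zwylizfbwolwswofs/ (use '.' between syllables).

Vowels present: y, i, o, o; each is a nucleus, giving 4 syllables.
Between /y/ (V1) and /i/ (V2): /l/ → onset of the next syllable (single consonants are always licit onsets).
Between /i/ (V2) and /o/ (V3): /zfbw/ splits as /zf/ + /bw/ (/bw/ is the longest suffix that is a licit onset).
Between /o/ (V3) and /o/ (V4): cluster /lwsw/ — the longest permitted-onset suffix is /sw/; onset = /sw/, preceding coda = /lw/.

zwy.lizf.bwolw.swofs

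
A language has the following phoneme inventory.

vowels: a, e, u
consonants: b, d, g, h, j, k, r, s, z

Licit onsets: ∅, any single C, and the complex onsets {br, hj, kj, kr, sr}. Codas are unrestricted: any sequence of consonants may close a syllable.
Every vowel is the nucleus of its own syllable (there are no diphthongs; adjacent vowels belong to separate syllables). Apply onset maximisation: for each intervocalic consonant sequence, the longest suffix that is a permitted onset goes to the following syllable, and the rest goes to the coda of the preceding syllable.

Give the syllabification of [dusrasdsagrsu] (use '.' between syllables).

du.srasd.sagr.su

Nuclei (vowels): u, a, a, u → 4 syllables.
σ1/σ2 boundary: /sr/ — entire cluster is a permitted onset → onset /sr/, coda ∅.
σ2/σ3 boundary: /sds/; trying suffixes from longest down, /s/ is the first permitted one, so coda /sd/ | onset /s/.
σ3/σ4 boundary: cluster /grs/ — the longest permitted-onset suffix is /s/; onset = /s/, preceding coda = /gr/.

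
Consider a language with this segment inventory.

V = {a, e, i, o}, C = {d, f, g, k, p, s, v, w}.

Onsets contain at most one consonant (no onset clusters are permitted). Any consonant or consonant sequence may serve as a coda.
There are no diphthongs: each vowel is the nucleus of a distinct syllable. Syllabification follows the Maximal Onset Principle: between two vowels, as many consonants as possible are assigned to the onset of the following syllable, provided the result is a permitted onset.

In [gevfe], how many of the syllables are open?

1

Vowels present: e, e; each is a nucleus, giving 2 syllables.
σ1/σ2 boundary: /vf/; trying suffixes from longest down, /f/ is the first permitted one, so coda /v/ | onset /f/.
Result: gev.fe.
Classifying each syllable: /gev/ (closed), /fe/ (open).
Open syllables: 1.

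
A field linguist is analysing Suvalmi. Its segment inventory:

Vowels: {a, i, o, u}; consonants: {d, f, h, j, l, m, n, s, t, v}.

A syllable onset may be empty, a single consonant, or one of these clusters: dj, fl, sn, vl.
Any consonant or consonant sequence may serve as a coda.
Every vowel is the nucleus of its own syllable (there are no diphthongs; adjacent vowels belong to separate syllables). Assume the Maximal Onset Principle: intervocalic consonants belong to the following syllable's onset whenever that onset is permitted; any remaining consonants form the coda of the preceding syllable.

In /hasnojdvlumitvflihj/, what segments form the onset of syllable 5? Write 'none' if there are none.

Nuclei (vowels): a, o, u, i, i → 5 syllables.
Between /a/ (V1) and /o/ (V2): /sn/ — entire cluster is a permitted onset → onset /sn/, coda ∅.
Between /o/ (V2) and /u/ (V3): /jdvl/; trying suffixes from longest down, /vl/ is the first permitted one, so coda /jd/ | onset /vl/.
Between /u/ (V3) and /i/ (V4): /m/ → onset of the next syllable (single consonants are always licit onsets).
Between /i/ (V4) and /i/ (V5): /tvfl/; trying suffixes from longest down, /fl/ is the first permitted one, so coda /tv/ | onset /fl/.
Putting it together: ha.snojd.vlu.mitv.flihj.
Syllable 5 is /flihj/: onset /fl/, nucleus /i/, coda /hj/.

fl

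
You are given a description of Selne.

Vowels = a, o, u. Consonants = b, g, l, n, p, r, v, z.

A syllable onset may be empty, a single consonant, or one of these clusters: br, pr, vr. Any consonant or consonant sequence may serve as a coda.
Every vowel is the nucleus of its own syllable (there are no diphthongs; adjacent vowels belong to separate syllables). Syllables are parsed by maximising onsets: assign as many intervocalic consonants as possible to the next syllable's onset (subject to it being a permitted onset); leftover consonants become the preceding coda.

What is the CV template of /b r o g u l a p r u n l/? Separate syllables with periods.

Nuclei (vowels): o, u, a, u → 4 syllables.
/o…u/ gap (V1→V2): /g/ is a single consonant, so it becomes the next onset.
/u…a/ gap (V2→V3): /l/ is a single consonant, so it becomes the next onset.
/a…u/ gap (V3→V4): cluster /pr/ — /pr/ is itself a permitted onset, so the whole cluster goes right; preceding coda = ∅.
Syllabification: bro.gu.la.prunl.
Mapping each syllable to C/V: /bro/ → CCV, /gu/ → CV, /la/ → CV, /prunl/ → CCVCC.

CCV.CV.CV.CCVCC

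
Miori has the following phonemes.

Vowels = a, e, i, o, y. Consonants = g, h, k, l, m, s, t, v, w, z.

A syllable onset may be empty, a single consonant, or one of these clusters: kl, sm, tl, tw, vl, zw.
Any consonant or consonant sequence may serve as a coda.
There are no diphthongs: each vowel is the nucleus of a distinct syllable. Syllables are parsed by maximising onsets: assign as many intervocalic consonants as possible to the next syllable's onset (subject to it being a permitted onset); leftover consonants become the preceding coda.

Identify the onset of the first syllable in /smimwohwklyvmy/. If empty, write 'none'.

Vowels present: i, o, y, y; each is a nucleus, giving 4 syllables.
V1 /i/ – V2 /o/: /mw/ splits as /m/ + /w/ (/w/ is the longest suffix that is a licit onset).
V2 /o/ – V3 /y/: cluster /hwkl/ — the longest permitted-onset suffix is /kl/; onset = /kl/, preceding coda = /hw/.
V3 /y/ – V4 /y/: cluster /vm/ — the longest permitted-onset suffix is /m/; onset = /m/, preceding coda = /v/.
So the parse is smim.wohw.klyv.my.
Syllable 1 is /smim/: onset /sm/, nucleus /i/, coda /m/.

sm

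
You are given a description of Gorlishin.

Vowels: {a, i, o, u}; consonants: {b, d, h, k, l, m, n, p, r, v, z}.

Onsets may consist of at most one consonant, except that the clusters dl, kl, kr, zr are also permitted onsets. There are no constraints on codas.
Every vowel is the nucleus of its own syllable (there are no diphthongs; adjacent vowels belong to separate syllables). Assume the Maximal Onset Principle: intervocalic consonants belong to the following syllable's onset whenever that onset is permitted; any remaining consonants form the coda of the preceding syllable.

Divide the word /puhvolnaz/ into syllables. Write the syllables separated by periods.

Vowels present: u, o, a; each is a nucleus, giving 3 syllables.
Between /u/ (V1) and /o/ (V2): cluster /hv/ — the longest permitted-onset suffix is /v/; onset = /v/, preceding coda = /h/.
Between /o/ (V2) and /a/ (V3): /ln/; trying suffixes from longest down, /n/ is the first permitted one, so coda /l/ | onset /n/.

puh.vol.naz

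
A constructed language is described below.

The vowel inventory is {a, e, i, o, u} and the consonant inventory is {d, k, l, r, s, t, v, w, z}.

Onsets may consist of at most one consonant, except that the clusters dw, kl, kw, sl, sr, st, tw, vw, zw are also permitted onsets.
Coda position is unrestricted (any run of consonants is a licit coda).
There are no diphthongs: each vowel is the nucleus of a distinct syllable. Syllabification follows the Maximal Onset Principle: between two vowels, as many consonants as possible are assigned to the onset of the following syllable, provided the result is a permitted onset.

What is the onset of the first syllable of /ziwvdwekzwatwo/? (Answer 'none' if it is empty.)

The vowels are i, e, a, o — 4 nuclei, so 4 syllables.
/i…e/ gap (V1→V2): /wvdw/ — longest licit onset from the right is /dw/, leaving /wv/ as coda.
/e…a/ gap (V2→V3): /kzw/ — longest licit onset from the right is /zw/, leaving /k/ as coda.
/a…o/ gap (V3→V4): /tw/ — entire cluster is a permitted onset → onset /tw/, coda ∅.
Syllabification: ziwv.dwek.zwa.two.
Syllable 1 is /ziwv/: onset /z/, nucleus /i/, coda /wv/.

z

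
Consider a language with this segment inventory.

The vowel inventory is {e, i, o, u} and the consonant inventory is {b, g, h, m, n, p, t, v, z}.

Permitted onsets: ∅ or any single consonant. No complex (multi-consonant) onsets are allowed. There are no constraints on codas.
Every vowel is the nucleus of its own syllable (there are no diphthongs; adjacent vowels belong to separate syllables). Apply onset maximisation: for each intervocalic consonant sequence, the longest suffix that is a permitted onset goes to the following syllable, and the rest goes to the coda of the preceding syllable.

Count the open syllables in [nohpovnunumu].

3

Nuclei (vowels): o, o, u, u, u → 5 syllables.
V1 /o/ – V2 /o/: cluster /hp/ — the longest permitted-onset suffix is /p/; onset = /p/, preceding coda = /h/.
V2 /o/ – V3 /u/: cluster /vn/ — the longest permitted-onset suffix is /n/; onset = /n/, preceding coda = /v/.
V3 /u/ – V4 /u/: /n/ → onset of the next syllable (single consonants are always licit onsets).
V4 /u/ – V5 /u/: /m/ → onset of the next syllable (single consonants are always licit onsets).
Syllabification: noh.pov.nu.nu.mu.
Classifying each syllable: /noh/ (closed), /pov/ (closed), /nu/ (open), /nu/ (open), /mu/ (open).
Open syllables: 3.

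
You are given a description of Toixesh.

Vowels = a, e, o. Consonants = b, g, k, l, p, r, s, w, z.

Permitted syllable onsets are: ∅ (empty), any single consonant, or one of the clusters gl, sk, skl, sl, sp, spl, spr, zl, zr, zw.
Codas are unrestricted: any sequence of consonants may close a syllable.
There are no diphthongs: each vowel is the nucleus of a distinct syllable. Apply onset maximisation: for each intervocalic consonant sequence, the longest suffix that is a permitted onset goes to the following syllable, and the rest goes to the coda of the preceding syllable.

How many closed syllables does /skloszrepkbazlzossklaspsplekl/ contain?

6

Nuclei (vowels): o, e, a, o, a, e → 6 syllables.
V1 /o/ – V2 /e/: /szr/ — longest licit onset from the right is /zr/, leaving /s/ as coda.
V2 /e/ – V3 /a/: /pkb/; trying suffixes from longest down, /b/ is the first permitted one, so coda /pk/ | onset /b/.
V3 /a/ – V4 /o/: cluster /zlz/ — the longest permitted-onset suffix is /z/; onset = /z/, preceding coda = /zl/.
V4 /o/ – V5 /a/: /sskl/ — longest licit onset from the right is /skl/, leaving /s/ as coda.
V5 /a/ – V6 /e/: /spspl/ — longest licit onset from the right is /spl/, leaving /sp/ as coda.
Syllabification: sklos.zrepk.bazl.zos.sklasp.splekl.
Classifying each syllable: /sklos/ (closed), /zrepk/ (closed), /bazl/ (closed), /zos/ (closed), /sklasp/ (closed), /splekl/ (closed).
Closed syllables: 6.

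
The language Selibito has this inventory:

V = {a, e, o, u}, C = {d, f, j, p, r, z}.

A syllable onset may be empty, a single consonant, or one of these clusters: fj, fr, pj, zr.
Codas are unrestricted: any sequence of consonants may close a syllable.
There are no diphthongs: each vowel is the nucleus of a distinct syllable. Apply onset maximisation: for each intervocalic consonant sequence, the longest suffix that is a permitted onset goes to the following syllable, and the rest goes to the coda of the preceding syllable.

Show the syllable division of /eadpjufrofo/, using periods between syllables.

e.ad.pju.fro.fo

Nuclei (vowels): e, a, u, o, o → 5 syllables.
/e…a/ gap (V1→V2): hiatus — the boundary sits between the two vowels.
/a…u/ gap (V2→V3): /dpj/; trying suffixes from longest down, /pj/ is the first permitted one, so coda /d/ | onset /pj/.
/u…o/ gap (V3→V4): cluster /fr/ — /fr/ is itself a permitted onset, so the whole cluster goes right; preceding coda = ∅.
/o…o/ gap (V4→V5): /f/ → onset of the next syllable (single consonants are always licit onsets).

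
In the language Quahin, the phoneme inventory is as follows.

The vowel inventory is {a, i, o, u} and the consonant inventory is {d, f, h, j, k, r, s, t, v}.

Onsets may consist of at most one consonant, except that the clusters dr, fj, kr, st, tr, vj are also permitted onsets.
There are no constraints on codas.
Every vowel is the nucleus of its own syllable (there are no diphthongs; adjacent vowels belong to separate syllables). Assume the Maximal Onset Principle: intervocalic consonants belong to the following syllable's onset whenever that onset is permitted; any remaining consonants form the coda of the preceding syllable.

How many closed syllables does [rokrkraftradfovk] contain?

4

The vowels are o, a, a, o — 4 nuclei, so 4 syllables.
Between /o/ (V1) and /a/ (V2): /krkr/; trying suffixes from longest down, /kr/ is the first permitted one, so coda /kr/ | onset /kr/.
Between /a/ (V2) and /a/ (V3): /ftr/; trying suffixes from longest down, /tr/ is the first permitted one, so coda /f/ | onset /tr/.
Between /a/ (V3) and /o/ (V4): /df/ splits as /d/ + /f/ (/f/ is the longest suffix that is a licit onset).
Putting it together: rokr.kraf.trad.fovk.
Classifying each syllable: /rokr/ (closed), /kraf/ (closed), /trad/ (closed), /fovk/ (closed).
Closed syllables: 4.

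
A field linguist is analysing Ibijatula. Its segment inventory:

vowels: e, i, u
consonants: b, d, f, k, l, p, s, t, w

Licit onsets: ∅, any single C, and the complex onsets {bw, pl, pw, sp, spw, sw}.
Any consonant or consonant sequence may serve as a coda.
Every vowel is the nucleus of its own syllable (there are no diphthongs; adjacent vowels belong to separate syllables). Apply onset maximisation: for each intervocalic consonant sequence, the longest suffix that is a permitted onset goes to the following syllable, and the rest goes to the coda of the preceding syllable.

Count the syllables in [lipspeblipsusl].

4

The vowels are i, e, i, u — 4 nuclei, so 4 syllables.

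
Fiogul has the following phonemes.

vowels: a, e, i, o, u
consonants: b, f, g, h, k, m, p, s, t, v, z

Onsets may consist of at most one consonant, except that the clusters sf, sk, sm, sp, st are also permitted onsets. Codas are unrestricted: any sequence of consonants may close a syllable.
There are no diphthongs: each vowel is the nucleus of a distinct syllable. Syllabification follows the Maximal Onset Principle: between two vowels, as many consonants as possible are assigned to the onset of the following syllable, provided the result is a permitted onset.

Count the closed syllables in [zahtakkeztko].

3

The vowels are a, a, e, o — 4 nuclei, so 4 syllables.
V1 /a/ – V2 /a/: /ht/ splits as /h/ + /t/ (/t/ is the longest suffix that is a licit onset).
V2 /a/ – V3 /e/: /kk/ — longest licit onset from the right is /k/, leaving /k/ as coda.
V3 /e/ – V4 /o/: /ztk/ — longest licit onset from the right is /k/, leaving /zt/ as coda.
Putting it together: zah.tak.kezt.ko.
Classifying each syllable: /zah/ (closed), /tak/ (closed), /kezt/ (closed), /ko/ (open).
Closed syllables: 3.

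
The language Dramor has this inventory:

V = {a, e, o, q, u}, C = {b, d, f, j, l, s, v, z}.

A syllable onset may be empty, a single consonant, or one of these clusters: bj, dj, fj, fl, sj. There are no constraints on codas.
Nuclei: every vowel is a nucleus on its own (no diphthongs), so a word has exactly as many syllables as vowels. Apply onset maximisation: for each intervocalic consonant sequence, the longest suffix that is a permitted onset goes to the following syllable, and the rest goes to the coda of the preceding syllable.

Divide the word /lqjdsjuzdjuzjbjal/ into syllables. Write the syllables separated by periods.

Nuclei (vowels): q, u, u, a → 4 syllables.
σ1/σ2 boundary: /jdsj/ splits as /jd/ + /sj/ (/sj/ is the longest suffix that is a licit onset).
σ2/σ3 boundary: /zdj/ splits as /z/ + /dj/ (/dj/ is the longest suffix that is a licit onset).
σ3/σ4 boundary: cluster /zjbj/ — the longest permitted-onset suffix is /bj/; onset = /bj/, preceding coda = /zj/.

lqjd.sjuz.djuzj.bjal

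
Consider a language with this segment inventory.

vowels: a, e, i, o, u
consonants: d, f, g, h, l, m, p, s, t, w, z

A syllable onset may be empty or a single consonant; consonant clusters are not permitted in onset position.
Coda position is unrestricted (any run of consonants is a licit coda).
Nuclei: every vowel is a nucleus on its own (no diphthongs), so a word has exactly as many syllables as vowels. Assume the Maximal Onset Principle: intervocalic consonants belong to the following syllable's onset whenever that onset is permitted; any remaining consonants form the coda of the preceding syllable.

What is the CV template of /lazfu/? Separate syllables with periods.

CVC.CV

Vowels present: a, u; each is a nucleus, giving 2 syllables.
/a…u/ gap (V1→V2): cluster /zf/ — the longest permitted-onset suffix is /f/; onset = /f/, preceding coda = /z/.
So the parse is laz.fu.
Mapping each syllable to C/V: /laz/ → CVC, /fu/ → CV.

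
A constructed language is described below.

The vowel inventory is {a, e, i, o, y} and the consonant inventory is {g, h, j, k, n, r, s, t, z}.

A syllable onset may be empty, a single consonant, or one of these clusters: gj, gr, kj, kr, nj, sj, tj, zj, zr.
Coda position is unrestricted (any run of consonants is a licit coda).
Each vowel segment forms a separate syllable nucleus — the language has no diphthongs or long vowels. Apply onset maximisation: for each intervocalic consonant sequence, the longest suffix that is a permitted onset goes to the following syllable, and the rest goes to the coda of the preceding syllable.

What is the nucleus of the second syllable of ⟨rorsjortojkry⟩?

o

Vowels present: o, o, o, y; each is a nucleus, giving 4 syllables.
The second nucleus (vowel 2 from the left) is /o/.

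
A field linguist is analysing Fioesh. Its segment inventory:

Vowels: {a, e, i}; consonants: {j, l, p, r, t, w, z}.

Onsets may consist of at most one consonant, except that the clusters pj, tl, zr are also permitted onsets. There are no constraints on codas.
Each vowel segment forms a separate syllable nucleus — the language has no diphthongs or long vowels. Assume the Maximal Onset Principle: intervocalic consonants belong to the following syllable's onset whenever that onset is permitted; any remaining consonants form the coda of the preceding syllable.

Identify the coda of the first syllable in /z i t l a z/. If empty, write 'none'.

none

Vowels present: i, a; each is a nucleus, giving 2 syllables.
σ1/σ2 boundary: /tl/ — entire cluster is a permitted onset → onset /tl/, coda ∅.
Putting it together: zi.tlaz.
Syllable 1 is /zi/: onset /z/, nucleus /i/, coda ∅.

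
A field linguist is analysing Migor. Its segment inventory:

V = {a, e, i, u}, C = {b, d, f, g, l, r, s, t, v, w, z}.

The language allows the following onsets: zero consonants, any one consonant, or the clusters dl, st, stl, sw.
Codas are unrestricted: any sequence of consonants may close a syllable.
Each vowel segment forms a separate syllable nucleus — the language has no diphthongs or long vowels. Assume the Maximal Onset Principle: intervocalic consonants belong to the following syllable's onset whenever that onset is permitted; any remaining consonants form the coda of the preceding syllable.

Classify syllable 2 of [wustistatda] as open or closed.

open

Nuclei (vowels): u, i, a, a → 4 syllables.
/u…i/ gap (V1→V2): /st/ — entire cluster is a permitted onset → onset /st/, coda ∅.
/i…a/ gap (V2→V3): /st/ is a licit onset in full, so it all attaches to the next syllable.
/a…a/ gap (V3→V4): /td/ splits as /t/ + /d/ (/d/ is the longest suffix that is a licit onset).
Result: wu.sti.stat.da.
Syllable 2 is /sti/; it ends in its nucleus with no coda, so it is open.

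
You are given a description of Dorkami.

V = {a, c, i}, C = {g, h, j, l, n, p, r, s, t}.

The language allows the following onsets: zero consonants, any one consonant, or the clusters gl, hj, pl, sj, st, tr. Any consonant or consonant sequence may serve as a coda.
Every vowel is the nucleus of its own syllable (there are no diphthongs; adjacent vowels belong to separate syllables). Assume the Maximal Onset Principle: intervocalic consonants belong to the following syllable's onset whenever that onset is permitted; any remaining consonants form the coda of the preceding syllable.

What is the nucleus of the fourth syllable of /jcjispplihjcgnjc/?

c

Nuclei (vowels): c, i, i, c, c → 5 syllables.
The fourth nucleus (vowel 4 from the left) is /c/.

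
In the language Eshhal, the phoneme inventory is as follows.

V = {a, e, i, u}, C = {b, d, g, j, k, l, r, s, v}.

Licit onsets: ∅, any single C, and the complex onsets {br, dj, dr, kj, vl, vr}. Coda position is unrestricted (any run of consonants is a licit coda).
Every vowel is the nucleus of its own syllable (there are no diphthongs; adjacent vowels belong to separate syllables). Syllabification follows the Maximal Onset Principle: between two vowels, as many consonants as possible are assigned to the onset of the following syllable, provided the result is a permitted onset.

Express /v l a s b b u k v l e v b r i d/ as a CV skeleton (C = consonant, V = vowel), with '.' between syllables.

CCVCC.CVC.CCVC.CCVC

Nuclei (vowels): a, u, e, i → 4 syllables.
V1 /a/ – V2 /u/: /sbb/ — longest licit onset from the right is /b/, leaving /sb/ as coda.
V2 /u/ – V3 /e/: /kvl/ splits as /k/ + /vl/ (/vl/ is the longest suffix that is a licit onset).
V3 /e/ – V4 /i/: /vbr/; trying suffixes from longest down, /br/ is the first permitted one, so coda /v/ | onset /br/.
So the parse is vlasb.buk.vlev.brid.
Mapping each syllable to C/V: /vlasb/ → CCVCC, /buk/ → CVC, /vlev/ → CCVC, /brid/ → CCVC.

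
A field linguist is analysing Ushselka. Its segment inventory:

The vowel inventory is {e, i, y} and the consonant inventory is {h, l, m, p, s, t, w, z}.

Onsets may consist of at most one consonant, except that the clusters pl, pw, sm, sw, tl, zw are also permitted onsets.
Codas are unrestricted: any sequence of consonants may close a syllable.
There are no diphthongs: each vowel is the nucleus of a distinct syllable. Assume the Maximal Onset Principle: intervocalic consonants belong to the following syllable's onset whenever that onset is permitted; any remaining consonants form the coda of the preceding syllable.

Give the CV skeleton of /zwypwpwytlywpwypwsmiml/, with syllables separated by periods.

CCVCC.CCV.CCVC.CCVCC.CCVCC

Nuclei (vowels): y, y, y, y, i → 5 syllables.
V1 /y/ – V2 /y/: /pwpw/ — longest licit onset from the right is /pw/, leaving /pw/ as coda.
V2 /y/ – V3 /y/: /tl/ is a licit onset in full, so it all attaches to the next syllable.
V3 /y/ – V4 /y/: /wpw/; trying suffixes from longest down, /pw/ is the first permitted one, so coda /w/ | onset /pw/.
V4 /y/ – V5 /i/: /pwsm/ splits as /pw/ + /sm/ (/sm/ is the longest suffix that is a licit onset).
Putting it together: zwypw.pwy.tlyw.pwypw.smiml.
Mapping each syllable to C/V: /zwypw/ → CCVCC, /pwy/ → CCV, /tlyw/ → CCVC, /pwypw/ → CCVCC, /smiml/ → CCVCC.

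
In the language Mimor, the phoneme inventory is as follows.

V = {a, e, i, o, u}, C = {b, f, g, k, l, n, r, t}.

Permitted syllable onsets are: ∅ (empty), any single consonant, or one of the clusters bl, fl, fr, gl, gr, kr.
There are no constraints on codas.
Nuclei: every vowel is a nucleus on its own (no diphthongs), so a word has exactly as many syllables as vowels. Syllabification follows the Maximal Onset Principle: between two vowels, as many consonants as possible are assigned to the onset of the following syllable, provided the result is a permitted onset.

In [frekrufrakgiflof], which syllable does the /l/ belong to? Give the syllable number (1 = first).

The vowels are e, u, a, i, o — 5 nuclei, so 5 syllables.
σ1/σ2 boundary: cluster /kr/ — /kr/ is itself a permitted onset, so the whole cluster goes right; preceding coda = ∅.
σ2/σ3 boundary: cluster /fr/ — /fr/ is itself a permitted onset, so the whole cluster goes right; preceding coda = ∅.
σ3/σ4 boundary: cluster /kg/ — the longest permitted-onset suffix is /g/; onset = /g/, preceding coda = /k/.
σ4/σ5 boundary: cluster /fl/ — /fl/ is itself a permitted onset, so the whole cluster goes right; preceding coda = ∅.
Putting it together: fre.kru.frak.gi.flof.
The /l/ is in the onset of syllable 5 (/flof/).

5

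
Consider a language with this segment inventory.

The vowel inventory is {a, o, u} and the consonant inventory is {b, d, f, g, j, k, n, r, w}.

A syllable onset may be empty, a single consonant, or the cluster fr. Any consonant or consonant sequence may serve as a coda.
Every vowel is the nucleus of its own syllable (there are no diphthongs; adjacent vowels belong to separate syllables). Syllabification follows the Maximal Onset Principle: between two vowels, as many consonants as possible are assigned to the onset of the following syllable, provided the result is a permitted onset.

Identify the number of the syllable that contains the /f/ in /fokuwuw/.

Nuclei (vowels): o, u, u → 3 syllables.
Between /o/ (V1) and /u/ (V2): just /k/ — single C goes to the following onset.
Between /u/ (V2) and /u/ (V3): just /w/ — single C goes to the following onset.
Syllabification: fo.ku.wuw.
The /f/ is in the onset of syllable 1 (/fo/).

1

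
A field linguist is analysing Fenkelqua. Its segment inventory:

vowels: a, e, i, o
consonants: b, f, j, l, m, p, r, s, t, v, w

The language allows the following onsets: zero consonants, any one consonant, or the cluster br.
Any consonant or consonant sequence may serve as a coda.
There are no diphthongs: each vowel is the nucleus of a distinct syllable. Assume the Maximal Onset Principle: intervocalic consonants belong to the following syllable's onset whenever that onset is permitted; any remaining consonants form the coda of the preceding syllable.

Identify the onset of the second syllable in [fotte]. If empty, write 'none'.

t

Nuclei (vowels): o, e → 2 syllables.
Between /o/ (V1) and /e/ (V2): cluster /tt/ — the longest permitted-onset suffix is /t/; onset = /t/, preceding coda = /t/.
Result: fot.te.
Syllable 2 is /te/: onset /t/, nucleus /e/, coda ∅.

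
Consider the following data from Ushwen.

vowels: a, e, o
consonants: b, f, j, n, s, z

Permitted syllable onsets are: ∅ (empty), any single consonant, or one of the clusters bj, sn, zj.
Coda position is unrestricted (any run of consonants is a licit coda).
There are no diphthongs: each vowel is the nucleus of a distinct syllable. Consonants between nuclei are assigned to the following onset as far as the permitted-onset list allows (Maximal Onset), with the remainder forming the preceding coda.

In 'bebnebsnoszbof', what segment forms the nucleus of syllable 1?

e

Nuclei (vowels): e, e, o, o → 4 syllables.
The first nucleus (vowel 1 from the left) is /e/.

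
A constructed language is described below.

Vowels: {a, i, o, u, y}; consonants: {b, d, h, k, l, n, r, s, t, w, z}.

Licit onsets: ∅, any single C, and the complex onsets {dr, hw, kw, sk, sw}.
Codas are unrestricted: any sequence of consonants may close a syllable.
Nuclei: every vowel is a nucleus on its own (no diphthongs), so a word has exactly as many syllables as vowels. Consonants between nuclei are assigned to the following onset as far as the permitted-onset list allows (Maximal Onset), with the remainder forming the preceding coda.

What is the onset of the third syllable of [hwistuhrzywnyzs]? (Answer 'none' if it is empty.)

The vowels are i, u, y, y — 4 nuclei, so 4 syllables.
/i…u/ gap (V1→V2): cluster /st/ — the longest permitted-onset suffix is /t/; onset = /t/, preceding coda = /s/.
/u…y/ gap (V2→V3): /hrz/; trying suffixes from longest down, /z/ is the first permitted one, so coda /hr/ | onset /z/.
/y…y/ gap (V3→V4): /wn/; trying suffixes from longest down, /n/ is the first permitted one, so coda /w/ | onset /n/.
Result: hwis.tuhr.zyw.nyzs.
Syllable 3 is /zyw/: onset /z/, nucleus /y/, coda /w/.

z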